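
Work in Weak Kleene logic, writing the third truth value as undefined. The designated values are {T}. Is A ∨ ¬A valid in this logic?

No

Countermodel: A=undefined gives undefined, which is not designated.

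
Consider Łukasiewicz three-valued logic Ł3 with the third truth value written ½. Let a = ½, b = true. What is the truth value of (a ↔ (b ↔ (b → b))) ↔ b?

½

b → b = true → true = true
b ↔ (b → b) = true ↔ true = true
a ↔ (b ↔ (b → b)) = ½ ↔ true = ½  [1 − |½−1|]
(a ↔ (b ↔ (b → b))) ↔ b = ½ ↔ true = ½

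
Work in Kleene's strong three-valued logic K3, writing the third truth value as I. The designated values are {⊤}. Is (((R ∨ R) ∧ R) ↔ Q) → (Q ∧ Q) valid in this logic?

Countermodel: R=⊤, Q=I gives I, which is not designated.

No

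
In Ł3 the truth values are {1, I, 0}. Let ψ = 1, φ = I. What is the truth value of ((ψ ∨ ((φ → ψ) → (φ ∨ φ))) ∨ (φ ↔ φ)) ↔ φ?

φ → ψ = I → 1 = 1  [min(1, 1−½+1)]
φ ∨ φ = I ∨ I = I
(φ → ψ) → (φ ∨ φ) = 1 → I = I
ψ ∨ ((φ → ψ) → (φ ∨ φ)) = 1 ∨ I = 1
φ ↔ φ = I ↔ I = 1
(ψ ∨ ((φ → ψ) → (φ ∨ φ))) ∨ (φ ↔ φ) = 1 ∨ 1 = 1
((ψ ∨ ((φ → ψ) → (φ ∨ φ))) ∨ (φ ↔ φ)) ↔ φ = 1 ↔ I = I

I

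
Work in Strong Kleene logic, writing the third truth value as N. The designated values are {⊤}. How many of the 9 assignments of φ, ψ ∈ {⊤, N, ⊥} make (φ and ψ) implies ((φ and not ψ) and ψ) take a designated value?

5

Of the 9 assignments, 5 give a value in {⊤}.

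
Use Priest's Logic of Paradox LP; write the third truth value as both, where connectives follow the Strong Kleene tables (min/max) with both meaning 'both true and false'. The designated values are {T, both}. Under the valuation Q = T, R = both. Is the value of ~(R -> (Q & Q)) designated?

No

Q & Q = T & T = T
R -> (Q & Q) = both -> T = T  [~both | T]
~(R -> (Q & Q)) = ~T = F
F ∉ {T, both}.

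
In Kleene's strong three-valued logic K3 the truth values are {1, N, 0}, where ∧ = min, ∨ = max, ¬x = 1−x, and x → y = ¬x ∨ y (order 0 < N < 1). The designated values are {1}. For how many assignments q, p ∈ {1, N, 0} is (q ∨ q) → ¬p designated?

Of the 9 assignments, 5 give a value in {1}.

5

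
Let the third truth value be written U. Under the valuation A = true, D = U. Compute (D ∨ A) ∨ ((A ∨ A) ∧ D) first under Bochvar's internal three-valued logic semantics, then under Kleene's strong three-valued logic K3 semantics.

U; true

In Bochvar's internal three-valued logic: D ∨ A = U ∨ true = U
A ∨ A = true ∨ true = true
(A ∨ A) ∧ D = true ∧ U = U
(D ∨ A) ∨ ((A ∨ A) ∧ D) = U ∨ U = U
In Kleene's strong three-valued logic K3: D ∨ A = U ∨ true = true
A ∨ A = true ∨ true = true
(A ∨ A) ∧ D = true ∧ U = U
(D ∨ A) ∨ ((A ∨ A) ∧ D) = true ∨ U = true
They differ because Bochvar's internal three-valued logic and Kleene's strong three-valued logic K3 treat U differently under the binary connectives.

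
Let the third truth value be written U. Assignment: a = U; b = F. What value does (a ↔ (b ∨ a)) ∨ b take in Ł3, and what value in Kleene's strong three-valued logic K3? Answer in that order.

T; U

In Ł3: b ∨ a = F ∨ U = U
a ↔ (b ∨ a) = U ↔ U = T  [1 − |½−½|]
(a ↔ (b ∨ a)) ∨ b = T ∨ F = T
In Kleene's strong three-valued logic K3: b ∨ a = F ∨ U = U
a ↔ (b ∨ a) = U ↔ U = U
(a ↔ (b ∨ a)) ∨ b = U ∨ F = U
They differ because Ł3 and Kleene's strong three-valued logic K3 treat U differently under implication.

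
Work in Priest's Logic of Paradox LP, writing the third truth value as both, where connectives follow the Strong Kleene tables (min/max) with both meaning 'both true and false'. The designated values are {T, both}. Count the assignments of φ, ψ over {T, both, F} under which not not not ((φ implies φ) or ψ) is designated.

2

Designated under: (φ=both, ψ=both); (φ=both, ψ=F).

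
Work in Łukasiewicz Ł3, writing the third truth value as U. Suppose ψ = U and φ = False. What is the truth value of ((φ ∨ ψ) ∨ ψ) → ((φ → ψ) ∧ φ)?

U

φ ∨ ψ = False ∨ U = U
(φ ∨ ψ) ∨ ψ = U ∨ U = U
φ → ψ = False → U = True  [min(1, 1−0+½)]
(φ → ψ) ∧ φ = True ∧ False = False
((φ ∨ ψ) ∨ ψ) → ((φ → ψ) ∧ φ) = U → False = U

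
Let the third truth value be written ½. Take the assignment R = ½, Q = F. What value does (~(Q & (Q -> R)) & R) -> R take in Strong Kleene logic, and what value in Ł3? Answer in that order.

In Strong Kleene logic: Q -> R = F -> ½ = T  [~F | ½]
Q & (Q -> R) = F & T = F
~(Q & (Q -> R)) = ~F = T
~(Q & (Q -> R)) & R = T & ½ = ½
(~(Q & (Q -> R)) & R) -> R = ½ -> ½ = ½
In Ł3: Q -> R = F -> ½ = T
Q & (Q -> R) = F & T = F
~(Q & (Q -> R)) = ~F = T
~(Q & (Q -> R)) & R = T & ½ = ½
(~(Q & (Q -> R)) & R) -> R = ½ -> ½ = T
They differ because Strong Kleene logic and Ł3 treat ½ differently under implication.

½; T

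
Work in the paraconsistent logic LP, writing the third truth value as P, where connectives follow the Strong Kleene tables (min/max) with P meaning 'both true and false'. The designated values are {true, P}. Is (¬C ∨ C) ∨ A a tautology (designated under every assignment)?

Yes

Every assignment of C, A over {true, P, false} gives a value in {true, P}.
In particular, with C=P, A=P: (¬C ∨ C) ∨ A = P.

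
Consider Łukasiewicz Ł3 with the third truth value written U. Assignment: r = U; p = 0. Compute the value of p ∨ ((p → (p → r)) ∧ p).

0

p → r = 0 → U = 1  [min(1, 1−0+½)]
p → (p → r) = 0 → 1 = 1
(p → (p → r)) ∧ p = 1 ∧ 0 = 0
p ∨ ((p → (p → r)) ∧ p) = 0 ∨ 0 = 0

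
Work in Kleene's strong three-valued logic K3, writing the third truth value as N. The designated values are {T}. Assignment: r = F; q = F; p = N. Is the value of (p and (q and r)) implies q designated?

q and r = F and F = F
p and (q and r) = N and F = F
(p and (q and r)) implies q = F implies F = T
T ∈ {T}.

Yes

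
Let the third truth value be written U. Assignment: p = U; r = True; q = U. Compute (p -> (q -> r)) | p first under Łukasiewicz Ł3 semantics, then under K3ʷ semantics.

True; U

In Łukasiewicz Ł3: q -> r = U -> True = True
p -> (q -> r) = U -> True = True
(p -> (q -> r)) | p = True | U = True
In K3ʷ: q -> r = U -> True = U  [any arg is the third value ⇒ result is the third value]
p -> (q -> r) = U -> U = U
(p -> (q -> r)) | p = U | U = U
They differ because Łukasiewicz Ł3 and K3ʷ treat U differently under the binary connectives.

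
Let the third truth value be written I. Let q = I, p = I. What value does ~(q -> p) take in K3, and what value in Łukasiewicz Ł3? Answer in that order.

I; F

In K3: q -> p = I -> I = I  [~I | I]
~(q -> p) = ~I = I
In Łukasiewicz Ł3: q -> p = I -> I = T  [min(1, 1−½+½)]
~(q -> p) = ~T = F
They differ because K3 and Łukasiewicz Ł3 treat I differently under implication.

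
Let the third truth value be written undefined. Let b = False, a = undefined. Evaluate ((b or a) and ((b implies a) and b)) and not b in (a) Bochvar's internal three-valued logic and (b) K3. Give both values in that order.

undefined; False

In Bochvar's internal three-valued logic: b or a = False or undefined = undefined
b implies a = False implies undefined = undefined  [any arg is the third value ⇒ result is the third value]
(b implies a) and b = undefined and False = undefined
(b or a) and ((b implies a) and b) = undefined and undefined = undefined
not b = not False = True
((b or a) and ((b implies a) and b)) and not b = undefined and True = undefined
In K3: b or a = False or undefined = undefined
b implies a = False implies undefined = True
(b implies a) and b = True and False = False
(b or a) and ((b implies a) and b) = undefined and False = False
not b = not False = True
((b or a) and ((b implies a) and b)) and not b = False and True = False
They differ because Bochvar's internal three-valued logic and K3 treat undefined differently under the binary connectives.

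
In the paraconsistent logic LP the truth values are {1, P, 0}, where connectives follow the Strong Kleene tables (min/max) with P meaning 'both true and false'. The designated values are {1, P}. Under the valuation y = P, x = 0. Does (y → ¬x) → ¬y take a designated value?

¬x = ¬0 = 1
y → ¬x = P → 1 = 1  [¬P ∨ 1]
¬y = ¬P = P
(y → ¬x) → ¬y = 1 → P = P
P ∈ {1, P}.

Yes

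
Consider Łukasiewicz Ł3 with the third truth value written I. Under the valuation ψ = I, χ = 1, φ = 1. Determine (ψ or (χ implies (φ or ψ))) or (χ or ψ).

φ or ψ = 1 or I = 1
χ implies (φ or ψ) = 1 implies 1 = 1
ψ or (χ implies (φ or ψ)) = I or 1 = 1
χ or ψ = 1 or I = 1
(ψ or (χ implies (φ or ψ))) or (χ or ψ) = 1 or 1 = 1

1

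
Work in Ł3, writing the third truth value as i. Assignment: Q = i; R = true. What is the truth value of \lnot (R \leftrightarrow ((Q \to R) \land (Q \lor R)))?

Q \to R = i \to true = true  [min(1, 1−½+1)]
Q \lor R = i \lor true = true
(Q \to R) \land (Q \lor R) = true \land true = true
R \leftrightarrow ((Q \to R) \land (Q \lor R)) = true \leftrightarrow true = true
\lnot (R \leftrightarrow ((Q \to R) \land (Q \lor R))) = \lnot true = false

false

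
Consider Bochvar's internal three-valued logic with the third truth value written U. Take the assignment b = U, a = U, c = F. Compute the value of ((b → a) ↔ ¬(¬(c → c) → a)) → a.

b → a = U → U = U  [any arg is the third value ⇒ result is the third value]
c → c = F → F = T
¬(c → c) = ¬T = F
¬(c → c) → a = F → U = U
¬(¬(c → c) → a) = ¬U = U
(b → a) ↔ ¬(¬(c → c) → a) = U ↔ U = U
((b → a) ↔ ¬(¬(c → c) → a)) → a = U → U = U

U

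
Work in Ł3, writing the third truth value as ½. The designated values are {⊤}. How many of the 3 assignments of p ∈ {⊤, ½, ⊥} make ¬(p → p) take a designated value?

p=⊤: ⊥ ·
p=½: ⊥ ·
p=⊥: ⊥ ·

0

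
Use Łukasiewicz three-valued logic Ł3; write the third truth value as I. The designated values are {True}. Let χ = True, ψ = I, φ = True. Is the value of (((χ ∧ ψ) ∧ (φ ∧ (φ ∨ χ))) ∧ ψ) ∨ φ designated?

Yes

χ ∧ ψ = True ∧ I = I
φ ∨ χ = True ∨ True = True
φ ∧ (φ ∨ χ) = True ∧ True = True
(χ ∧ ψ) ∧ (φ ∧ (φ ∨ χ)) = I ∧ True = I
((χ ∧ ψ) ∧ (φ ∧ (φ ∨ χ))) ∧ ψ = I ∧ I = I
(((χ ∧ ψ) ∧ (φ ∧ (φ ∨ χ))) ∧ ψ) ∨ φ = I ∨ True = True
True ∈ {True}.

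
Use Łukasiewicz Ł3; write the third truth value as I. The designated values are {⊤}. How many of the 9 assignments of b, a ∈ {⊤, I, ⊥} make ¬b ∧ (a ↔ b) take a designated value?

Designated under: (b=⊥, a=⊥).

1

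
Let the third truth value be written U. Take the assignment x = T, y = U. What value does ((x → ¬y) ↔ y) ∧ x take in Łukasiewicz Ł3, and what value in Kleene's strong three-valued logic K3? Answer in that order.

In Łukasiewicz Ł3: ¬y = ¬U = U
x → ¬y = T → U = U  [min(1, 1−1+½)]
(x → ¬y) ↔ y = U ↔ U = T
((x → ¬y) ↔ y) ∧ x = T ∧ T = T
In Kleene's strong three-valued logic K3: ¬y = ¬U = U
x → ¬y = T → U = U  [¬T ∨ U]
(x → ¬y) ↔ y = U ↔ U = U
((x → ¬y) ↔ y) ∧ x = U ∧ T = U
They differ because Łukasiewicz Ł3 and Kleene's strong three-valued logic K3 treat U differently under implication.

T; U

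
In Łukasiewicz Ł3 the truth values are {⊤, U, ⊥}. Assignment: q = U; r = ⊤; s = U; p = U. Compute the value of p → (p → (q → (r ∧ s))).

r ∧ s = ⊤ ∧ U = U
q → (r ∧ s) = U → U = ⊤
p → (q → (r ∧ s)) = U → ⊤ = ⊤
p → (p → (q → (r ∧ s))) = U → ⊤ = ⊤

⊤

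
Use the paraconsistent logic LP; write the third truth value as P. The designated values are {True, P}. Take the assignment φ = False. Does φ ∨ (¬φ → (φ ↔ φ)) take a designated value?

Yes

¬φ = ¬False = True
φ ↔ φ = False ↔ False = True
¬φ → (φ ↔ φ) = True → True = True
φ ∨ (¬φ → (φ ↔ φ)) = False ∨ True = True
True ∈ {True, P}.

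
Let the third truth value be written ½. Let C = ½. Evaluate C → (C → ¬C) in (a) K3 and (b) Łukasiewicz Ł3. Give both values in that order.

½; 1

In K3: ¬C = ¬½ = ½
C → ¬C = ½ → ½ = ½  [¬½ ∨ ½]
C → (C → ¬C) = ½ → ½ = ½
In Łukasiewicz Ł3: ¬C = ¬½ = ½
C → ¬C = ½ → ½ = 1  [min(1, 1−½+½)]
C → (C → ¬C) = ½ → 1 = 1
They differ because K3 and Łukasiewicz Ł3 treat ½ differently under implication.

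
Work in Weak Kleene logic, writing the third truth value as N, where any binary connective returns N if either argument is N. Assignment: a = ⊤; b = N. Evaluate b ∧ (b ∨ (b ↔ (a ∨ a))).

a ∨ a = ⊤ ∨ ⊤ = ⊤
b ↔ (a ∨ a) = N ↔ ⊤ = N
b ∨ (b ↔ (a ∨ a)) = N ∨ N = N
b ∧ (b ∨ (b ↔ (a ∨ a))) = N ∧ N = N

N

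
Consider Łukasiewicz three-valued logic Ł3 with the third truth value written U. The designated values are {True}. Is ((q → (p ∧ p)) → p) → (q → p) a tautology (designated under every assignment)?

No

Countermodel: q=True, p=U gives U, which is not designated.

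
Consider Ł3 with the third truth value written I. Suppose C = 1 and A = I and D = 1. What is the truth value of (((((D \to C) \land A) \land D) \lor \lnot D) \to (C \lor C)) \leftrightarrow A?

D \to C = 1 \to 1 = 1
(D \to C) \land A = 1 \land I = I
((D \to C) \land A) \land D = I \land 1 = I
\lnot D = \lnot 1 = 0
(((D \to C) \land A) \land D) \lor \lnot D = I \lor 0 = I
C \lor C = 1 \lor 1 = 1
((((D \to C) \land A) \land D) \lor \lnot D) \to (C \lor C) = I \to 1 = 1  [min(1, 1−½+1)]
(((((D \to C) \land A) \land D) \lor \lnot D) \to (C \lor C)) \leftrightarrow A = 1 \leftrightarrow I = I

I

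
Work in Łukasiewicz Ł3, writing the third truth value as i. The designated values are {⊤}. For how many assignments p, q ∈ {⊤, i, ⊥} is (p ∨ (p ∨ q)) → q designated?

Of the 9 assignments, 6 give a value in {⊤}.

6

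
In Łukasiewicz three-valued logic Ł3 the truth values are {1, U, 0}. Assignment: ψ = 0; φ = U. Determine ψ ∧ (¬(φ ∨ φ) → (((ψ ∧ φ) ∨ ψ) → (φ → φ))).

φ ∨ φ = U ∨ U = U
¬(φ ∨ φ) = ¬U = U
ψ ∧ φ = 0 ∧ U = 0
(ψ ∧ φ) ∨ ψ = 0 ∨ 0 = 0
φ → φ = U → U = 1  [min(1, 1−½+½)]
((ψ ∧ φ) ∨ ψ) → (φ → φ) = 0 → 1 = 1
¬(φ ∨ φ) → (((ψ ∧ φ) ∨ ψ) → (φ → φ)) = U → 1 = 1
ψ ∧ (¬(φ ∨ φ) → (((ψ ∧ φ) ∨ ψ) → (φ → φ))) = 0 ∧ 1 = 0

0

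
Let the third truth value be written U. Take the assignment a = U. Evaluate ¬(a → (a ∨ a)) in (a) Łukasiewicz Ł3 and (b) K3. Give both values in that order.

0; U

In Łukasiewicz Ł3: a ∨ a = U ∨ U = U
a → (a ∨ a) = U → U = 1  [min(1, 1−½+½)]
¬(a → (a ∨ a)) = ¬1 = 0
In K3: a ∨ a = U ∨ U = U
a → (a ∨ a) = U → U = U  [¬U ∨ U]
¬(a → (a ∨ a)) = ¬U = U
They differ because Łukasiewicz Ł3 and K3 treat U differently under implication.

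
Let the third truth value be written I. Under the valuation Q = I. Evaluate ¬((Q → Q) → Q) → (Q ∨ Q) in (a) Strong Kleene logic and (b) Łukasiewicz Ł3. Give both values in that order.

In Strong Kleene logic: Q → Q = I → I = I
(Q → Q) → Q = I → I = I
¬((Q → Q) → Q) = ¬I = I
Q ∨ Q = I ∨ I = I
¬((Q → Q) → Q) → (Q ∨ Q) = I → I = I
In Łukasiewicz Ł3: Q → Q = I → I = true
(Q → Q) → Q = true → I = I
¬((Q → Q) → Q) = ¬I = I
Q ∨ Q = I ∨ I = I
¬((Q → Q) → Q) → (Q ∨ Q) = I → I = true
They differ because Strong Kleene logic and Łukasiewicz Ł3 treat I differently under implication.

I; true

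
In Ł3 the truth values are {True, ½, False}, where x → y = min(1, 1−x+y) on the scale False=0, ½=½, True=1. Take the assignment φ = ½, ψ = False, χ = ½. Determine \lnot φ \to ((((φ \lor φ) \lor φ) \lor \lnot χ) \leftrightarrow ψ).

True

\lnot φ = \lnot ½ = ½
φ \lor φ = ½ \lor ½ = ½
(φ \lor φ) \lor φ = ½ \lor ½ = ½
\lnot χ = \lnot ½ = ½
((φ \lor φ) \lor φ) \lor \lnot χ = ½ \lor ½ = ½
(((φ \lor φ) \lor φ) \lor \lnot χ) \leftrightarrow ψ = ½ \leftrightarrow False = ½  [1 − |½−0|]
\lnot φ \to ((((φ \lor φ) \lor φ) \lor \lnot χ) \leftrightarrow ψ) = ½ \to ½ = True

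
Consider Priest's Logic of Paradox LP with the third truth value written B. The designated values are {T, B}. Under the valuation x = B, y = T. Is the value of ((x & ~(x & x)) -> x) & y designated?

Yes

x & x = B & B = B
~(x & x) = ~B = B
x & ~(x & x) = B & B = B
(x & ~(x & x)) -> x = B -> B = B  [~B | B]
((x & ~(x & x)) -> x) & y = B & T = B
B ∈ {T, B}.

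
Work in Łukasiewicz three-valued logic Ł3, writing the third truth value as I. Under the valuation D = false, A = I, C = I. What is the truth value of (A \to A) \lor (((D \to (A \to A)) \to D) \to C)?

A \to A = I \to I = true
A \to A = I \to I = true
D \to (A \to A) = false \to true = true
(D \to (A \to A)) \to D = true \to false = false
((D \to (A \to A)) \to D) \to C = false \to I = true
(A \to A) \lor (((D \to (A \to A)) \to D) \to C) = true \lor true = true

true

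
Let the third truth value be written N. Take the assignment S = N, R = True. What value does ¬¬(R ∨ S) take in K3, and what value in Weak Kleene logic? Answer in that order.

True; N

In K3: R ∨ S = True ∨ N = True
¬(R ∨ S) = ¬True = False
¬¬(R ∨ S) = ¬False = True
In Weak Kleene logic: R ∨ S = True ∨ N = N
¬(R ∨ S) = ¬N = N
¬¬(R ∨ S) = ¬N = N
They differ because K3 and Weak Kleene logic treat N differently under the binary connectives.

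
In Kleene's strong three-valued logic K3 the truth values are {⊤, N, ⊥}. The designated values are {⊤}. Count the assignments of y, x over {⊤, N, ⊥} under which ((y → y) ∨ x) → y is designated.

3

Designated under: (y=⊤, x=⊤); (y=⊤, x=N); (y=⊤, x=⊥).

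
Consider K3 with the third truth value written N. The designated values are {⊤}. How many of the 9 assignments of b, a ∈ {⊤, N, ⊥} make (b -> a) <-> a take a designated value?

4

Designated under: (b=⊤, a=⊤); (b=⊤, a=⊥); (b=N, a=⊤); (b=⊥, a=⊤).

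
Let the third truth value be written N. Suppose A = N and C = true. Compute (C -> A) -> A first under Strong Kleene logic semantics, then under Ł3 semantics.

In Strong Kleene logic: C -> A = true -> N = N  [~true | N]
(C -> A) -> A = N -> N = N
In Ł3: C -> A = true -> N = N  [min(1, 1−1+½)]
(C -> A) -> A = N -> N = true
They differ because Strong Kleene logic and Ł3 treat N differently under implication.

N; true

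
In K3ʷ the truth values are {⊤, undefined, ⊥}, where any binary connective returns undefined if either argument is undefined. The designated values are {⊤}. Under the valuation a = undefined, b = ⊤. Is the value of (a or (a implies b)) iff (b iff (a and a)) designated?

No

a implies b = undefined implies ⊤ = undefined
a or (a implies b) = undefined or undefined = undefined
a and a = undefined and undefined = undefined
b iff (a and a) = ⊤ iff undefined = undefined
(a or (a implies b)) iff (b iff (a and a)) = undefined iff undefined = undefined
undefined ∉ {⊤}.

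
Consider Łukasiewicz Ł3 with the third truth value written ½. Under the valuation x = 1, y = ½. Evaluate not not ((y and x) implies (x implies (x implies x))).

1

y and x = ½ and 1 = ½
x implies x = 1 implies 1 = 1
x implies (x implies x) = 1 implies 1 = 1
(y and x) implies (x implies (x implies x)) = ½ implies 1 = 1  [min(1, 1−½+1)]
not ((y and x) implies (x implies (x implies x))) = not 1 = 0
not not ((y and x) implies (x implies (x implies x))) = not 0 = 1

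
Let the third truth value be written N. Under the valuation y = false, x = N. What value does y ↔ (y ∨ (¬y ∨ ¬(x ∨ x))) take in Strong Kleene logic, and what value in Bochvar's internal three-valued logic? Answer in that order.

false; N

In Strong Kleene logic: ¬y = ¬false = true
x ∨ x = N ∨ N = N
¬(x ∨ x) = ¬N = N
¬y ∨ ¬(x ∨ x) = true ∨ N = true
y ∨ (¬y ∨ ¬(x ∨ x)) = false ∨ true = true
y ↔ (y ∨ (¬y ∨ ¬(x ∨ x))) = false ↔ true = false
In Bochvar's internal three-valued logic: ¬y = ¬false = true
x ∨ x = N ∨ N = N
¬(x ∨ x) = ¬N = N
¬y ∨ ¬(x ∨ x) = true ∨ N = N
y ∨ (¬y ∨ ¬(x ∨ x)) = false ∨ N = N
y ↔ (y ∨ (¬y ∨ ¬(x ∨ x))) = false ↔ N = N
They differ because Strong Kleene logic and Bochvar's internal three-valued logic treat N differently under the binary connectives.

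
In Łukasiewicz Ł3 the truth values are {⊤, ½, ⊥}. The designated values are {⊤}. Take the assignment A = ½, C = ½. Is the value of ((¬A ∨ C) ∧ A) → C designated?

Yes

¬A = ¬½ = ½
¬A ∨ C = ½ ∨ ½ = ½
(¬A ∨ C) ∧ A = ½ ∧ ½ = ½
((¬A ∨ C) ∧ A) → C = ½ → ½ = ⊤  [min(1, 1−½+½)]
⊤ ∈ {⊤}.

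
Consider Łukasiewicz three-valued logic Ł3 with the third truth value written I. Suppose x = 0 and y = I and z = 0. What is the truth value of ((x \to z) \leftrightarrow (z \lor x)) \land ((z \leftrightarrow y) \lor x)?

0

x \to z = 0 \to 0 = 1
z \lor x = 0 \lor 0 = 0
(x \to z) \leftrightarrow (z \lor x) = 1 \leftrightarrow 0 = 0
z \leftrightarrow y = 0 \leftrightarrow I = I  [1 − |0−½|]
(z \leftrightarrow y) \lor x = I \lor 0 = I
((x \to z) \leftrightarrow (z \lor x)) \land ((z \leftrightarrow y) \lor x) = 0 \land I = 0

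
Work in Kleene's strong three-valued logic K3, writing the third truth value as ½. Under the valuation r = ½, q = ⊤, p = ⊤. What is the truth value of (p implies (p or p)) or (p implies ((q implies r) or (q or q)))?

⊤

p or p = ⊤ or ⊤ = ⊤
p implies (p or p) = ⊤ implies ⊤ = ⊤
q implies r = ⊤ implies ½ = ½  [not ⊤ or ½]
q or q = ⊤ or ⊤ = ⊤
(q implies r) or (q or q) = ½ or ⊤ = ⊤
p implies ((q implies r) or (q or q)) = ⊤ implies ⊤ = ⊤
(p implies (p or p)) or (p implies ((q implies r) or (q or q))) = ⊤ or ⊤ = ⊤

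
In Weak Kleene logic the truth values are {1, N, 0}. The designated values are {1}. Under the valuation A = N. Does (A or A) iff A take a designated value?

No

A or A = N or N = N
(A or A) iff A = N iff N = N
N ∉ {1}.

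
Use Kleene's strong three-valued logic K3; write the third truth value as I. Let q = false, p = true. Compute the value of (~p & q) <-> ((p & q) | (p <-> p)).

~p = ~true = false
~p & q = false & false = false
p & q = true & false = false
p <-> p = true <-> true = true
(p & q) | (p <-> p) = false | true = true
(~p & q) <-> ((p & q) | (p <-> p)) = false <-> true = false

false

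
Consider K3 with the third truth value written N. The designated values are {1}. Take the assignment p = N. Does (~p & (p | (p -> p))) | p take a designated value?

No

~p = ~N = N
p -> p = N -> N = N  [~N | N]
p | (p -> p) = N | N = N
~p & (p | (p -> p)) = N & N = N
(~p & (p | (p -> p))) | p = N | N = N
N ∉ {1}.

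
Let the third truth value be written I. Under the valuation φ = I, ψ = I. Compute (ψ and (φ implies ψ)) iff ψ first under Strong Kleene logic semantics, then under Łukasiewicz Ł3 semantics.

I; 1

In Strong Kleene logic: φ implies ψ = I implies I = I  [not I or I]
ψ and (φ implies ψ) = I and I = I
(ψ and (φ implies ψ)) iff ψ = I iff I = I
In Łukasiewicz Ł3: φ implies ψ = I implies I = 1  [min(1, 1−½+½)]
ψ and (φ implies ψ) = I and 1 = I
(ψ and (φ implies ψ)) iff ψ = I iff I = 1
They differ because Strong Kleene logic and Łukasiewicz Ł3 treat I differently under implication.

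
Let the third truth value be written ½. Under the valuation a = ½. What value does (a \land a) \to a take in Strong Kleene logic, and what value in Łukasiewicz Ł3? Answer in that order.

In Strong Kleene logic: a \land a = ½ \land ½ = ½
(a \land a) \to a = ½ \to ½ = ½  [\lnot ½ \lor ½]
In Łukasiewicz Ł3: a \land a = ½ \land ½ = ½
(a \land a) \to a = ½ \to ½ = 1  [min(1, 1−½+½)]
They differ because Strong Kleene logic and Łukasiewicz Ł3 treat ½ differently under implication.

½; 1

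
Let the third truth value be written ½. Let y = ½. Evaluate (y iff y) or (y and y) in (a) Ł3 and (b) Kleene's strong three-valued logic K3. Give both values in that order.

In Ł3: y iff y = ½ iff ½ = true  [1 − |½−½|]
y and y = ½ and ½ = ½
(y iff y) or (y and y) = true or ½ = true
In Kleene's strong three-valued logic K3: y iff y = ½ iff ½ = ½
y and y = ½ and ½ = ½
(y iff y) or (y and y) = ½ or ½ = ½
They differ because Ł3 and Kleene's strong three-valued logic K3 treat ½ differently under implication.

true; ½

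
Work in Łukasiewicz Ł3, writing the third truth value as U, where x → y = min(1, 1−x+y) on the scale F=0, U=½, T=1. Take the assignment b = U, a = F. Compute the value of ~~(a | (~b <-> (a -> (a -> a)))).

U

~b = ~U = U
a -> a = F -> F = T
a -> (a -> a) = F -> T = T
~b <-> (a -> (a -> a)) = U <-> T = U  [1 − |½−1|]
a | (~b <-> (a -> (a -> a))) = F | U = U
~(a | (~b <-> (a -> (a -> a)))) = ~U = U
~~(a | (~b <-> (a -> (a -> a)))) = ~U = U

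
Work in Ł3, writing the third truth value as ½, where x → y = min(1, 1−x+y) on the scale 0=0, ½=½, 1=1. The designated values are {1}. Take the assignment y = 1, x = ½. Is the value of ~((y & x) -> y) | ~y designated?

y & x = 1 & ½ = ½
(y & x) -> y = ½ -> 1 = 1  [min(1, 1−½+1)]
~((y & x) -> y) = ~1 = 0
~y = ~1 = 0
~((y & x) -> y) | ~y = 0 | 0 = 0
0 ∉ {1}.

No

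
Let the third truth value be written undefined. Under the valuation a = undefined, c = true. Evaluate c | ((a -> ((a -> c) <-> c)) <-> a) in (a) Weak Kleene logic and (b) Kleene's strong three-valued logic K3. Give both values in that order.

In Weak Kleene logic: a -> c = undefined -> true = undefined  [any arg is the third value ⇒ result is the third value]
(a -> c) <-> c = undefined <-> true = undefined
a -> ((a -> c) <-> c) = undefined -> undefined = undefined
(a -> ((a -> c) <-> c)) <-> a = undefined <-> undefined = undefined
c | ((a -> ((a -> c) <-> c)) <-> a) = true | undefined = undefined
In Kleene's strong three-valued logic K3: a -> c = undefined -> true = true
(a -> c) <-> c = true <-> true = true
a -> ((a -> c) <-> c) = undefined -> true = true
(a -> ((a -> c) <-> c)) <-> a = true <-> undefined = undefined
c | ((a -> ((a -> c) <-> c)) <-> a) = true | undefined = true
They differ because Weak Kleene logic and Kleene's strong three-valued logic K3 treat undefined differently under the binary connectives.

undefined; true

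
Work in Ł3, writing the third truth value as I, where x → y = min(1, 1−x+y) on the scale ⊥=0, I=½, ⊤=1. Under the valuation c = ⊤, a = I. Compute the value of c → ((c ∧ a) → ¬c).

I

c ∧ a = ⊤ ∧ I = I
¬c = ¬⊤ = ⊥
(c ∧ a) → ¬c = I → ⊥ = I
c → ((c ∧ a) → ¬c) = ⊤ → I = I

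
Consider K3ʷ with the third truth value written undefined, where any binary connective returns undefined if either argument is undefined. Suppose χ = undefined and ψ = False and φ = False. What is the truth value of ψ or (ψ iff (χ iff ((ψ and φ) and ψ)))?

undefined

ψ and φ = False and False = False
(ψ and φ) and ψ = False and False = False
χ iff ((ψ and φ) and ψ) = undefined iff False = undefined
ψ iff (χ iff ((ψ and φ) and ψ)) = False iff undefined = undefined
ψ or (ψ iff (χ iff ((ψ and φ) and ψ))) = False or undefined = undefined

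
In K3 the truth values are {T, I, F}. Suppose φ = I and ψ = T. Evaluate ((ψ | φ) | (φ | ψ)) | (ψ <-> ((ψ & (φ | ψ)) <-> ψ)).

ψ | φ = T | I = T
φ | ψ = I | T = T
(ψ | φ) | (φ | ψ) = T | T = T
φ | ψ = I | T = T
ψ & (φ | ψ) = T & T = T
(ψ & (φ | ψ)) <-> ψ = T <-> T = T
ψ <-> ((ψ & (φ | ψ)) <-> ψ) = T <-> T = T
((ψ | φ) | (φ | ψ)) | (ψ <-> ((ψ & (φ | ψ)) <-> ψ)) = T | T = T

T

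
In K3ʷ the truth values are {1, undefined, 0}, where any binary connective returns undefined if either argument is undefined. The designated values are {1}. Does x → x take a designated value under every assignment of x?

Countermodel: x=undefined gives undefined, which is not designated.

No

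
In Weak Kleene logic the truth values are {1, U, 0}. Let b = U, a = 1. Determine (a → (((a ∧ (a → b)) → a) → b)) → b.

U

a → b = 1 → U = U  [any arg is the third value ⇒ result is the third value]
a ∧ (a → b) = 1 ∧ U = U
(a ∧ (a → b)) → a = U → 1 = U
((a ∧ (a → b)) → a) → b = U → U = U
a → (((a ∧ (a → b)) → a) → b) = 1 → U = U
(a → (((a ∧ (a → b)) → a) → b)) → b = U → U = U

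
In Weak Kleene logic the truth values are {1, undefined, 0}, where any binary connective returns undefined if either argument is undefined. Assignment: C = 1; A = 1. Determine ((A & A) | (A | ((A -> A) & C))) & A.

A & A = 1 & 1 = 1
A -> A = 1 -> 1 = 1
(A -> A) & C = 1 & 1 = 1
A | ((A -> A) & C) = 1 | 1 = 1
(A & A) | (A | ((A -> A) & C)) = 1 | 1 = 1
((A & A) | (A | ((A -> A) & C))) & A = 1 & 1 = 1

1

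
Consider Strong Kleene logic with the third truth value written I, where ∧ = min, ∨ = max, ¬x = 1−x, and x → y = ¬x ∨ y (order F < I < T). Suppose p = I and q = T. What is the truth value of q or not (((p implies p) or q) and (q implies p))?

p implies p = I implies I = I  [not I or I]
(p implies p) or q = I or T = T
q implies p = T implies I = I
((p implies p) or q) and (q implies p) = T and I = I
not (((p implies p) or q) and (q implies p)) = not I = I
q or not (((p implies p) or q) and (q implies p)) = T or I = T

T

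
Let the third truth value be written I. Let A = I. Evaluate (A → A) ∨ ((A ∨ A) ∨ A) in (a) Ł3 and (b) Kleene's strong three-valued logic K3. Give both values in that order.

T; I

In Ł3: A → A = I → I = T  [min(1, 1−½+½)]
A ∨ A = I ∨ I = I
(A ∨ A) ∨ A = I ∨ I = I
(A → A) ∨ ((A ∨ A) ∨ A) = T ∨ I = T
In Kleene's strong three-valued logic K3: A → A = I → I = I  [¬I ∨ I]
A ∨ A = I ∨ I = I
(A ∨ A) ∨ A = I ∨ I = I
(A → A) ∨ ((A ∨ A) ∨ A) = I ∨ I = I
They differ because Ł3 and Kleene's strong three-valued logic K3 treat I differently under implication.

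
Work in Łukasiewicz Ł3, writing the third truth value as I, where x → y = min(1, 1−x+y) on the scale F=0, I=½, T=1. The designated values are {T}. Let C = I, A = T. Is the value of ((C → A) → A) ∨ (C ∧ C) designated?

C → A = I → T = T  [min(1, 1−½+1)]
(C → A) → A = T → T = T
C ∧ C = I ∧ I = I
((C → A) → A) ∨ (C ∧ C) = T ∨ I = T
T ∈ {T}.

Yes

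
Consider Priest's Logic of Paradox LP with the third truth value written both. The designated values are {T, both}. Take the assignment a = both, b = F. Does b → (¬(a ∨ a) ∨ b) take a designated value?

a ∨ a = both ∨ both = both
¬(a ∨ a) = ¬both = both
¬(a ∨ a) ∨ b = both ∨ F = both
b → (¬(a ∨ a) ∨ b) = F → both = T  [¬F ∨ both]
T ∈ {T, both}.

Yes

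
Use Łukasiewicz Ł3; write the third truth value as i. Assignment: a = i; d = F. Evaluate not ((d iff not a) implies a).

not a = not i = i
d iff not a = F iff i = i  [1 − |0−½|]
(d iff not a) implies a = i implies i = T
not ((d iff not a) implies a) = not T = F

F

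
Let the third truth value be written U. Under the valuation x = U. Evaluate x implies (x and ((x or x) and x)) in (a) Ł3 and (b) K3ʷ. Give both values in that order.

1; U

In Ł3: x or x = U or U = U
(x or x) and x = U and U = U
x and ((x or x) and x) = U and U = U
x implies (x and ((x or x) and x)) = U implies U = 1
In K3ʷ: x or x = U or U = U
(x or x) and x = U and U = U
x and ((x or x) and x) = U and U = U
x implies (x and ((x or x) and x)) = U implies U = U  [any arg is the third value ⇒ result is the third value]
They differ because Ł3 and K3ʷ treat U differently under the binary connectives.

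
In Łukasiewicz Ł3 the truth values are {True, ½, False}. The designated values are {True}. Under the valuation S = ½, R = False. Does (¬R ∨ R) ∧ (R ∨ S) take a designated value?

¬R = ¬False = True
¬R ∨ R = True ∨ False = True
R ∨ S = False ∨ ½ = ½
(¬R ∨ R) ∧ (R ∨ S) = True ∧ ½ = ½
½ ∉ {True}.

No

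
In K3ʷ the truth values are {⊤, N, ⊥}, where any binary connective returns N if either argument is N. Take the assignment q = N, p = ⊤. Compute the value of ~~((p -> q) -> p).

N

p -> q = ⊤ -> N = N  [any arg is the third value ⇒ result is the third value]
(p -> q) -> p = N -> ⊤ = N
~((p -> q) -> p) = ~N = N
~~((p -> q) -> p) = ~N = N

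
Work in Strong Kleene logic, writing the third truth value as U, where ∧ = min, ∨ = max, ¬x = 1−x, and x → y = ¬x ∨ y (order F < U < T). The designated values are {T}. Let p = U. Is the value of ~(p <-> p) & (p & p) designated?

No

p <-> p = U <-> U = U
~(p <-> p) = ~U = U
p & p = U & U = U
~(p <-> p) & (p & p) = U & U = U
U ∉ {T}.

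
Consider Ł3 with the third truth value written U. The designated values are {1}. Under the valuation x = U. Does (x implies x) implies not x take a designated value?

x implies x = U implies U = 1  [min(1, 1−½+½)]
not x = not U = U
(x implies x) implies not x = 1 implies U = U
U ∉ {1}.

No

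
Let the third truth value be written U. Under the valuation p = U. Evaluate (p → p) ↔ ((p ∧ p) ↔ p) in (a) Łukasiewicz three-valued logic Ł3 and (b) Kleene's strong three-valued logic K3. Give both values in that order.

⊤; U

In Łukasiewicz three-valued logic Ł3: p → p = U → U = ⊤  [min(1, 1−½+½)]
p ∧ p = U ∧ U = U
(p ∧ p) ↔ p = U ↔ U = ⊤
(p → p) ↔ ((p ∧ p) ↔ p) = ⊤ ↔ ⊤ = ⊤
In Kleene's strong three-valued logic K3: p → p = U → U = U
p ∧ p = U ∧ U = U
(p ∧ p) ↔ p = U ↔ U = U
(p → p) ↔ ((p ∧ p) ↔ p) = U ↔ U = U
They differ because Łukasiewicz three-valued logic Ł3 and Kleene's strong three-valued logic K3 treat U differently under implication.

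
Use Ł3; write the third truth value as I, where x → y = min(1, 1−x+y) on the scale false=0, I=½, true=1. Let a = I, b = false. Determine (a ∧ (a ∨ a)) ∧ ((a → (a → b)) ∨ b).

I

a ∨ a = I ∨ I = I
a ∧ (a ∨ a) = I ∧ I = I
a → b = I → false = I  [min(1, 1−½+0)]
a → (a → b) = I → I = true
(a → (a → b)) ∨ b = true ∨ false = true
(a ∧ (a ∨ a)) ∧ ((a → (a → b)) ∨ b) = I ∧ true = I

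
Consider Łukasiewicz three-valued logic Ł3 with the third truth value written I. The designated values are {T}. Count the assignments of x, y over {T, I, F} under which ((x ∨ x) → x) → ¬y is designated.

Designated under: (x=T, y=F); (x=I, y=F); (x=F, y=F).

3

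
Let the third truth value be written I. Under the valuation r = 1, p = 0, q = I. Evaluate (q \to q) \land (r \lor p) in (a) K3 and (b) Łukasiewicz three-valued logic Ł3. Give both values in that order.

I; 1

In K3: q \to q = I \to I = I  [\lnot I \lor I]
r \lor p = 1 \lor 0 = 1
(q \to q) \land (r \lor p) = I \land 1 = I
In Łukasiewicz three-valued logic Ł3: q \to q = I \to I = 1  [min(1, 1−½+½)]
r \lor p = 1 \lor 0 = 1
(q \to q) \land (r \lor p) = 1 \land 1 = 1
They differ because K3 and Łukasiewicz three-valued logic Ł3 treat I differently under implication.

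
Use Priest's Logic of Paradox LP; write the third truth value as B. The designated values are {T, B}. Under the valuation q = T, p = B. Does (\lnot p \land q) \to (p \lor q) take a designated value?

\lnot p = \lnot B = B
\lnot p \land q = B \land T = B
p \lor q = B \lor T = T
(\lnot p \land q) \to (p \lor q) = B \to T = T  [\lnot B \lor T]
T ∈ {T, B}.

Yes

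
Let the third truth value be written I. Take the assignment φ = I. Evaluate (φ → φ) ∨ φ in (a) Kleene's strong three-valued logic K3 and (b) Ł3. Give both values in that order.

I; true

In Kleene's strong three-valued logic K3: φ → φ = I → I = I
(φ → φ) ∨ φ = I ∨ I = I
In Ł3: φ → φ = I → I = true  [min(1, 1−½+½)]
(φ → φ) ∨ φ = true ∨ I = true
They differ because Kleene's strong three-valued logic K3 and Ł3 treat I differently under implication.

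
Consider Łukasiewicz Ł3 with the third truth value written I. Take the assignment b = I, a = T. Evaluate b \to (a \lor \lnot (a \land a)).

T

a \land a = T \land T = T
\lnot (a \land a) = \lnot T = F
a \lor \lnot (a \land a) = T \lor F = T
b \to (a \lor \lnot (a \land a)) = I \to T = T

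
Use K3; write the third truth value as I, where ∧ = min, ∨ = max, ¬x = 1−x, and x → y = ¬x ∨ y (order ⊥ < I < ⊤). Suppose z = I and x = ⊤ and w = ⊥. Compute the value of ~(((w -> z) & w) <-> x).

w -> z = ⊥ -> I = ⊤
(w -> z) & w = ⊤ & ⊥ = ⊥
((w -> z) & w) <-> x = ⊥ <-> ⊤ = ⊥
~(((w -> z) & w) <-> x) = ~⊥ = ⊤

⊤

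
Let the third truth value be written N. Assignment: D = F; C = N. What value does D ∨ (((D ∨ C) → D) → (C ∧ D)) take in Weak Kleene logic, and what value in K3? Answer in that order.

In Weak Kleene logic: D ∨ C = F ∨ N = N
(D ∨ C) → D = N → F = N
C ∧ D = N ∧ F = N
((D ∨ C) → D) → (C ∧ D) = N → N = N
D ∨ (((D ∨ C) → D) → (C ∧ D)) = F ∨ N = N
In K3: D ∨ C = F ∨ N = N
(D ∨ C) → D = N → F = N  [¬N ∨ F]
C ∧ D = N ∧ F = F
((D ∨ C) → D) → (C ∧ D) = N → F = N
D ∨ (((D ∨ C) → D) → (C ∧ D)) = F ∨ N = N

N; N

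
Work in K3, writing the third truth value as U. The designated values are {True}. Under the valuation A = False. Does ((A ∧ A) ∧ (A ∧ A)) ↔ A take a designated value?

Yes

A ∧ A = False ∧ False = False
A ∧ A = False ∧ False = False
(A ∧ A) ∧ (A ∧ A) = False ∧ False = False
((A ∧ A) ∧ (A ∧ A)) ↔ A = False ↔ False = True
True ∈ {True}.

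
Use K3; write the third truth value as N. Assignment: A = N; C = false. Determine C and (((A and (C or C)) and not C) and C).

C or C = false or false = false
A and (C or C) = N and false = false
not C = not false = true
(A and (C or C)) and not C = false and true = false
((A and (C or C)) and not C) and C = false and false = false
C and (((A and (C or C)) and not C) and C) = false and false = false

false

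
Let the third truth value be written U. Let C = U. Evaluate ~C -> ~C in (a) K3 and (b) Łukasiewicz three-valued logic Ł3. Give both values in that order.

In K3: ~C = ~U = U
~C = ~U = U
~C -> ~C = U -> U = U  [~U | U]
In Łukasiewicz three-valued logic Ł3: ~C = ~U = U
~C = ~U = U
~C -> ~C = U -> U = T  [min(1, 1−½+½)]
They differ because K3 and Łukasiewicz three-valued logic Ł3 treat U differently under implication.

U; T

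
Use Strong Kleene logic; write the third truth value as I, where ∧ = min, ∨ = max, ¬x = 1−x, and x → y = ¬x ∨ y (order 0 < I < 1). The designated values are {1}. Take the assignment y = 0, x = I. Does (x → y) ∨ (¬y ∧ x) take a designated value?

No

x → y = I → 0 = I  [¬I ∨ 0]
¬y = ¬0 = 1
¬y ∧ x = 1 ∧ I = I
(x → y) ∨ (¬y ∧ x) = I ∨ I = I
I ∉ {1}.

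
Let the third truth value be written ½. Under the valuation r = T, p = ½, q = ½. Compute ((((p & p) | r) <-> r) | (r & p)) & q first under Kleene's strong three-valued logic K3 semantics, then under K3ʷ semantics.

½; ½

In Kleene's strong three-valued logic K3: p & p = ½ & ½ = ½
(p & p) | r = ½ | T = T
((p & p) | r) <-> r = T <-> T = T
r & p = T & ½ = ½
(((p & p) | r) <-> r) | (r & p) = T | ½ = T
((((p & p) | r) <-> r) | (r & p)) & q = T & ½ = ½
In K3ʷ: p & p = ½ & ½ = ½
(p & p) | r = ½ | T = ½
((p & p) | r) <-> r = ½ <-> T = ½
r & p = T & ½ = ½
(((p & p) | r) <-> r) | (r & p) = ½ | ½ = ½
((((p & p) | r) <-> r) | (r & p)) & q = ½ & ½ = ½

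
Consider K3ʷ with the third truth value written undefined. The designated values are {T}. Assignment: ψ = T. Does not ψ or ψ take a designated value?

not ψ = not T = F
not ψ or ψ = F or T = T
T ∈ {T}.

Yes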